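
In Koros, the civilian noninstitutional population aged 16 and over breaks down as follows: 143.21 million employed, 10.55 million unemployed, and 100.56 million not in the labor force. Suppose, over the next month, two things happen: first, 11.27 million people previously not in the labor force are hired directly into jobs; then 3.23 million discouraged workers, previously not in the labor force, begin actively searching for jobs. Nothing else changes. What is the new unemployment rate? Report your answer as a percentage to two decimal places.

Initially, labor force = 143.21 + 10.55 = 153.76 million, so u = 10.55/153.76 = 6.86%.
After the first change, employed and labor force both rise by 11.27; unemployed unchanged → E = 154.48, U = 10.55, labor force = 165.03 million.
After the second change, unemployed and labor force both rise by 3.23 → E = 154.48, U = 13.78, labor force = 168.26 million.
New unemployment rate = 13.78 / 168.26 = 8.19%.

New unemployment rate ≈ 8.19%.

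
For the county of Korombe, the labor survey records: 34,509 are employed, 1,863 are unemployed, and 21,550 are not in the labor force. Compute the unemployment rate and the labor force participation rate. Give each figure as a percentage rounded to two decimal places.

Unemployment rate ≈ 5.12%; labor force participation rate ≈ 62.79%.

Labor force = employed + unemployed = 34,509 + 1,863 = 36,372.
Working-age population = 36,372 + 21,550 = 57,922.
Unemployment rate = 1,863 / 36,372 = 5.12%.
Labor force participation rate = 36,372 / 57,922 = 62.79%.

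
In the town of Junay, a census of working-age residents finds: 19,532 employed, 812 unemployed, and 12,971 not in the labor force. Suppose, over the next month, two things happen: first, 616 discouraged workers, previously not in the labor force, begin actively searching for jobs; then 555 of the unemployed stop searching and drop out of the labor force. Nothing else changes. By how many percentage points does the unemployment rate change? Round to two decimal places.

The unemployment rate changes by +0.29 percentage points.

Initially, labor force = 19,532 + 812 = 20,344, so u = 812/20,344 = 3.99%.
After the first change, unemployed and labor force both rise by 616 → E = 19,532, U = 1,428, labor force = 20,960.
After the second change, unemployed and labor force both fall by 555 → E = 19,532, U = 873, labor force = 20,405.
New unemployment rate = 873 / 20,405 = 4.28%.
Change = 4.28% − 3.99% = +0.29 percentage points.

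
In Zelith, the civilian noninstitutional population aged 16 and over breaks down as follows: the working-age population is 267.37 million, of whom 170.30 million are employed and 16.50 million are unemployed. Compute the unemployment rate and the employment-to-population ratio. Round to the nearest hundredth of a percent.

Labor force = employed + unemployed = 170.30 + 16.50 = 186.80 million.
Unemployment rate = 16.50 / 186.80 = 8.83%.
Employment-population ratio = 170.30 / 267.37 = 63.69%.

Unemployment rate ≈ 8.83%; employment-population ratio ≈ 63.69%.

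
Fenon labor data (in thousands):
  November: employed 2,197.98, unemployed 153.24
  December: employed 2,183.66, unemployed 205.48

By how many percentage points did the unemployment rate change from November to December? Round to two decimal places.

The unemployment rate changed by +2.08 percentage points.

November: labor force = 2,197.98 + 153.24 = 2,351.22; u = 153.24/2,351.22 = 6.52%.
December: labor force = 2,183.66 + 205.48 = 2,389.14; u = 205.48/2,389.14 = 8.60%.
Change = 8.60% − 6.52% = +2.08 pp.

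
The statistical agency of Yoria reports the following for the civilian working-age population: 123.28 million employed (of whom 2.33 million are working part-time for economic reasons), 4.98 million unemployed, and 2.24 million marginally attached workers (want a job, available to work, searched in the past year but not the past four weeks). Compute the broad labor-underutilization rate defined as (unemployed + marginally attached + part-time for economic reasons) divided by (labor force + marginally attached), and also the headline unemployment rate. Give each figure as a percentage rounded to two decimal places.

Labor force = 123.28 + 4.98 = 128.26 million.
Numerator = 4.98 + 2.24 + 2.33 = 9.55 million.
Denominator = 128.26 + 2.24 = 130.50 million.
Broad rate = 9.55 / 130.50 = 7.32%.
Headline unemployment rate = 4.98 / 128.26 = 3.88%.

Broad underutilization rate ≈ 7.32%; headline unemployment rate ≈ 3.88%.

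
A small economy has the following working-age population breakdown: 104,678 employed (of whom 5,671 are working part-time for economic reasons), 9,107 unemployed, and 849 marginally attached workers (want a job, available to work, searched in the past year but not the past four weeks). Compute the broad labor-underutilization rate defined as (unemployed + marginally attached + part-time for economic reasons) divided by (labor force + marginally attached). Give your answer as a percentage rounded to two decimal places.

Broad underutilization rate ≈ 13.63%.

Labor force = 104,678 + 9,107 = 113,785.
Numerator = 9,107 + 849 + 5,671 = 15,627.
Denominator = 113,785 + 849 = 114,634.
Broad rate = 15,627 / 114,634 = 13.63%.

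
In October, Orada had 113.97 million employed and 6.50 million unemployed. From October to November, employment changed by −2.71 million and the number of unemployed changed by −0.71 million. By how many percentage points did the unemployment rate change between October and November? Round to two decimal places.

The unemployment rate changed by −0.45 percentage points.

October: labor force = 113.97 + 6.50 = 120.47; u = 6.50/120.47 = 5.40%.
November: labor force = 111.26 + 5.79 = 117.05; u = 5.79/117.05 = 4.95%.
Change = 4.95% − 5.40% = −0.45 pp.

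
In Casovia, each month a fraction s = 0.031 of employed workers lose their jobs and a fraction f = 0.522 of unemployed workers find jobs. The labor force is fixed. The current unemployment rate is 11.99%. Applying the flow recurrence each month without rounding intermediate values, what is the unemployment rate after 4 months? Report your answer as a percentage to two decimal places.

Unemployment rate after four months ≈ 5.86%.

With a fixed labor force, u_{t+1} = u_t + s·(1−u_t) − f·u_t = u_t·(1−s−f) + s.
Here 1−s−f = 0.447 and s = 0.031.
u_1 = 0.119900 × 0.447 + 0.031 = 0.084595.
u_2 = 0.084595 × 0.447 + 0.031 = 0.068814.
u_3 = 0.068814 × 0.447 + 0.031 = 0.061760.
u_4 = 0.061760 × 0.447 + 0.031 = 0.058607.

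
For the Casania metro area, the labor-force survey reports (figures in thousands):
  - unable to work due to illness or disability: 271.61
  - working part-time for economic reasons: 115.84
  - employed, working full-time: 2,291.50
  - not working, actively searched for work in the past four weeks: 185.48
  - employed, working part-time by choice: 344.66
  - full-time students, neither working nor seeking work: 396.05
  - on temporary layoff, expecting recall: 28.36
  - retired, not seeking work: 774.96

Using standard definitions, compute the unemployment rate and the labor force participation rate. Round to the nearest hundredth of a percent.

Unemployment rate ≈ 7.21%; labor force participation rate ≈ 67.28%.

Employed = 115.84 + 2,291.50 + 344.66 = 2,752.00 thousand (anyone who worked, including part-time for economic reasons, counts as employed).
Unemployed = 185.48 + 28.36 = 213.84 thousand (jobless and actively searching, or on temporary layoff).
Labor force = 2,752.00 + 213.84 = 2,965.84 thousand.
Not in labor force = 271.61 + 396.05 + 774.96 = 1,442.62 thousand (those not working and not actively searching are outside the labor force).
Civilian working-age population = 2,965.84 + 1,442.62 = 4,408.46 thousand.
Unemployment rate = 213.84 / 2,965.84 = 7.21%.
Labor force participation rate = 2,965.84 / 4,408.46 = 67.28%.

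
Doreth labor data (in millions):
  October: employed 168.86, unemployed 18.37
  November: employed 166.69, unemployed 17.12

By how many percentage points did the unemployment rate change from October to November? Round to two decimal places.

The unemployment rate changed by −0.50 percentage points.

October: labor force = 168.86 + 18.37 = 187.23; u = 18.37/187.23 = 9.81%.
November: labor force = 166.69 + 17.12 = 183.81; u = 17.12/183.81 = 9.31%.
Change = 9.31% − 9.81% = −0.50 pp.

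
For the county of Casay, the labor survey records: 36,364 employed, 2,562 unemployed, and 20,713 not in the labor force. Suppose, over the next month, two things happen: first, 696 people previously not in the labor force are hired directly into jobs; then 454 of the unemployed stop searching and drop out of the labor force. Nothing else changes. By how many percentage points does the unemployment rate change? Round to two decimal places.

The unemployment rate changes by −1.20 percentage points.

Initially, labor force = 36,364 + 2,562 = 38,926, so u = 2,562/38,926 = 6.58%.
After the first change, employed and labor force both rise by 696; unemployed unchanged → E = 37,060, U = 2,562, labor force = 39,622.
After the second change, unemployed and labor force both fall by 454 → E = 37,060, U = 2,108, labor force = 39,168.
New unemployment rate = 2,108 / 39,168 = 5.38%.
Change = 5.38% − 6.58% = −1.20 percentage points.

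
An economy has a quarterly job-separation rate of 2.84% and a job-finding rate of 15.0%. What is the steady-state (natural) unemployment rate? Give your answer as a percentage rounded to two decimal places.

Steady-state unemployment rate ≈ 15.92%.

At steady state the flows balance: s·E = f·U, so U/(E+U) = s/(s+f).
u* = 2.84 / (2.84 + 15.0) = 2.84 / 17.84 = 15.92%.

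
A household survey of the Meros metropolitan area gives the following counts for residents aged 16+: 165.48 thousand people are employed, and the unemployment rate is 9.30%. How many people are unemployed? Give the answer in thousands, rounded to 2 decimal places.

About 16.97 thousand are unemployed.

Let U be the number unemployed. The labor force is E + U, and U/(E+U) = 0.0930.
So U = 0.0930 × 165.48 / (1 − 0.0930) = 15.3896 / 0.9070 ≈ 16.97 thousand.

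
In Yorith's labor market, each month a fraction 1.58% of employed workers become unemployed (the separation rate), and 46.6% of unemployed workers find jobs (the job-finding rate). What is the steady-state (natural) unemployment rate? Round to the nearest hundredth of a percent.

At steady state the flows balance: s·E = f·U, so U/(E+U) = s/(s+f).
u* = 1.58 / (1.58 + 46.6) = 1.58 / 48.18 = 3.28%.

Steady-state unemployment rate ≈ 3.28%.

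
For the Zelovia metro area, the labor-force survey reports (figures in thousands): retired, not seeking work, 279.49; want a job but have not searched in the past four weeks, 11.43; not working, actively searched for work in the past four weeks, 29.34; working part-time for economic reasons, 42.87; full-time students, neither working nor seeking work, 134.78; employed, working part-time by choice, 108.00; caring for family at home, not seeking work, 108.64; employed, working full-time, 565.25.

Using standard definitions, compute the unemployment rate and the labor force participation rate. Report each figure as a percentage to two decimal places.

Unemployment rate ≈ 3.94%; labor force participation rate ≈ 58.25%.

Employed = 42.87 + 108.00 + 565.25 = 716.12 thousand (anyone who worked, including part-time for economic reasons, counts as employed).
Unemployed = 29.34 thousand.
Labor force = 716.12 + 29.34 = 745.46 thousand.
Not in labor force = 279.49 + 11.43 + 134.78 + 108.64 = 534.34 thousand (those not working and not actively searching are outside the labor force — including those who want a job but have given up searching).
Civilian working-age population = 745.46 + 534.34 = 1,279.80 thousand.
Unemployment rate = 29.34 / 745.46 = 3.94%.
Labor force participation rate = 745.46 / 1,279.80 = 58.25%.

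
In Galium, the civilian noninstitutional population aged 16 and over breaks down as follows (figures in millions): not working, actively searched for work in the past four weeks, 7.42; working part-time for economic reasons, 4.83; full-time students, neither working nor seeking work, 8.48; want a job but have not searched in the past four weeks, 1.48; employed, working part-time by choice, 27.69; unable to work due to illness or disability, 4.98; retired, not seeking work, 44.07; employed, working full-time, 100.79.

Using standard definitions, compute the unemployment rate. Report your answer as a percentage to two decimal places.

Employed = 4.83 + 27.69 + 100.79 = 133.31 million (anyone who worked, including part-time for economic reasons, counts as employed).
Unemployed = 7.42 million.
Labor force = 133.31 + 7.42 = 140.73 million.
Unemployment rate = 7.42 / 140.73 = 5.27%.

Unemployment rate ≈ 5.27%.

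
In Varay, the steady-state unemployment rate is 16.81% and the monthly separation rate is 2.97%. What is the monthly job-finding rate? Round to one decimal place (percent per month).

From u* = s/(s+f): f = s·(1−u)/u.
f = 2.97 × (1 − 0.1681) / 0.1681 = 2.4707 / 0.1681 ≈ 14.7% per month.

Job-finding rate ≈ 14.7% per month.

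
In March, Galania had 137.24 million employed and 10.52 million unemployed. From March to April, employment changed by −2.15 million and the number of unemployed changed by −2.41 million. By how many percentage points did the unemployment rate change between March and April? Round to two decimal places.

The unemployment rate changed by −1.46 percentage points.

March: labor force = 137.24 + 10.52 = 147.76; u = 10.52/147.76 = 7.12%.
April: labor force = 135.09 + 8.11 = 143.20; u = 8.11/143.20 = 5.66%.
Change = 5.66% − 7.12% = −1.46 pp.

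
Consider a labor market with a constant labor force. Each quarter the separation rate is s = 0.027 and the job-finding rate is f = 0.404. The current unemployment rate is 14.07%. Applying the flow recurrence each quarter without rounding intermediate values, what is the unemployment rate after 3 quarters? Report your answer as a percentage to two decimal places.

Unemployment rate after three quarters ≈ 7.70%.

With a fixed labor force, u_{t+1} = u_t + s·(1−u_t) − f·u_t = u_t·(1−s−f) + s.
Here 1−s−f = 0.569 and s = 0.027.
u_1 = 0.140700 × 0.569 + 0.027 = 0.107058.
u_2 = 0.107058 × 0.569 + 0.027 = 0.087916.
u_3 = 0.087916 × 0.569 + 0.027 = 0.077024.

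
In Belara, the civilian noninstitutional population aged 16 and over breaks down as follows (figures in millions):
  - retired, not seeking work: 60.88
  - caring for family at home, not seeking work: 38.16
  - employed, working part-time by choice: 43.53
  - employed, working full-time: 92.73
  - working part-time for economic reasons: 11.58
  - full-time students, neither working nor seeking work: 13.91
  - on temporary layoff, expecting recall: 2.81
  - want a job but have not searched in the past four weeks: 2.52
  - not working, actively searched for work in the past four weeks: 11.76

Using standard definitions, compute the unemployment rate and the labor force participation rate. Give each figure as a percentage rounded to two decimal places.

Unemployment rate ≈ 8.97%; labor force participation rate ≈ 58.45%.

Employed = 43.53 + 92.73 + 11.58 = 147.84 million (anyone who worked, including part-time for economic reasons, counts as employed).
Unemployed = 2.81 + 11.76 = 14.57 million (jobless and actively searching, or on temporary layoff).
Labor force = 147.84 + 14.57 = 162.41 million.
Not in labor force = 60.88 + 38.16 + 13.91 + 2.52 = 115.47 million (those not working and not actively searching are outside the labor force — including those who want a job but have given up searching).
Civilian working-age population = 162.41 + 115.47 = 277.88 million.
Unemployment rate = 14.57 / 162.41 = 8.97%.
Labor force participation rate = 162.41 / 277.88 = 58.45%.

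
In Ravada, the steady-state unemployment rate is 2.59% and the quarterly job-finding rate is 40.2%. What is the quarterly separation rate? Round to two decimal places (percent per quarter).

From u* = s/(s+f): s = u·f/(1−u).
s = 0.0259 × 40.2 / (1 − 0.0259) = 1.0412 / 0.9741 ≈ 1.07% per quarter.

Separation rate ≈ 1.07% per quarter.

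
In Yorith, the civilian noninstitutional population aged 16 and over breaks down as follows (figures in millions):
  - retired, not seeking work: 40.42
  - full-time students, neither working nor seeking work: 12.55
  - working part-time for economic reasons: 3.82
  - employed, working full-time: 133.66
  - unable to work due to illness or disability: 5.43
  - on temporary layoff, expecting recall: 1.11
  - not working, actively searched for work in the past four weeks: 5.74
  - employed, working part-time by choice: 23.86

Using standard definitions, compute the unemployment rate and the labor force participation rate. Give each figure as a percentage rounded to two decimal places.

Unemployment rate ≈ 4.07%; labor force participation rate ≈ 74.23%.

Employed = 3.82 + 133.66 + 23.86 = 161.34 million (anyone who worked, including part-time for economic reasons, counts as employed).
Unemployed = 1.11 + 5.74 = 6.85 million (jobless and actively searching, or on temporary layoff).
Labor force = 161.34 + 6.85 = 168.19 million.
Not in labor force = 40.42 + 12.55 + 5.43 = 58.40 million (those not working and not actively searching are outside the labor force).
Civilian working-age population = 168.19 + 58.40 = 226.59 million.
Unemployment rate = 6.85 / 168.19 = 4.07%.
Labor force participation rate = 168.19 / 226.59 = 74.23%.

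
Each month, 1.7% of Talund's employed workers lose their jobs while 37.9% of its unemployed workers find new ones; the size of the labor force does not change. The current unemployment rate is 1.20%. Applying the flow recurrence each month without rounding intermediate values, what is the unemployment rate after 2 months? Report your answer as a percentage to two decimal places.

With a fixed labor force, u_{t+1} = u_t + s·(1−u_t) − f·u_t = u_t·(1−s−f) + s.
Here 1−s−f = 0.604 and s = 0.017.
u_1 = 0.012000 × 0.604 + 0.017 = 0.024248.
u_2 = 0.024248 × 0.604 + 0.017 = 0.031646.

Unemployment rate after two months ≈ 3.16%.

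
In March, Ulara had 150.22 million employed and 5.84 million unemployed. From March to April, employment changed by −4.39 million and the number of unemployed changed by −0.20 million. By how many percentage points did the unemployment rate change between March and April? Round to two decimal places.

The unemployment rate changed by −0.02 percentage points.

March: labor force = 150.22 + 5.84 = 156.06; u = 5.84/156.06 = 3.74%.
April: labor force = 145.83 + 5.64 = 151.47; u = 5.64/151.47 = 3.72%.
Change = 3.72% − 3.74% = −0.02 pp.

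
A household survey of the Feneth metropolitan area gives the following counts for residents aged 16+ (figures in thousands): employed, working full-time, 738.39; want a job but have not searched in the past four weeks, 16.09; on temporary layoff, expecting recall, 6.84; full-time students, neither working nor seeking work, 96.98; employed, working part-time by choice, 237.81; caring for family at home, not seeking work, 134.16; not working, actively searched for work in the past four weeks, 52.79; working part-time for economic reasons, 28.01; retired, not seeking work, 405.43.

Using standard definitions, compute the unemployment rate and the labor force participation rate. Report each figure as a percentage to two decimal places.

Unemployment rate ≈ 5.61%; labor force participation rate ≈ 61.98%.

Employed = 738.39 + 237.81 + 28.01 = 1,004.21 thousand (anyone who worked, including part-time for economic reasons, counts as employed).
Unemployed = 6.84 + 52.79 = 59.63 thousand (jobless and actively searching, or on temporary layoff).
Labor force = 1,004.21 + 59.63 = 1,063.84 thousand.
Not in labor force = 16.09 + 96.98 + 134.16 + 405.43 = 652.66 thousand (those not working and not actively searching are outside the labor force — including those who want a job but have given up searching).
Civilian working-age population = 1,063.84 + 652.66 = 1,716.50 thousand.
Unemployment rate = 59.63 / 1,063.84 = 5.61%.
Labor force participation rate = 1,063.84 / 1,716.50 = 61.98%.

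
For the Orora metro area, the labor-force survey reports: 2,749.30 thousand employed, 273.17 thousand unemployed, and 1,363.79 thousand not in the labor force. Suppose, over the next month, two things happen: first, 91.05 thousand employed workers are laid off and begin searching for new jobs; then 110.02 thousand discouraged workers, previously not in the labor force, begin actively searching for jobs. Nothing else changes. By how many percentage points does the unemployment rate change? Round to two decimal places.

Initially, labor force = 2,749.30 + 273.17 = 3,022.47 thousand, so u = 273.17/3,022.47 = 9.04%.
After the first change, employed falls and unemployed rises by 91.05; labor force unchanged → E = 2,658.25, U = 364.22, labor force = 3,022.47 thousand.
After the second change, unemployed and labor force both rise by 110.02 → E = 2,658.25, U = 474.24, labor force = 3,132.49 thousand.
New unemployment rate = 474.24 / 3,132.49 = 15.14%.
Change = 15.14% − 9.04% = +6.10 percentage points.

The unemployment rate changes by +6.10 percentage points.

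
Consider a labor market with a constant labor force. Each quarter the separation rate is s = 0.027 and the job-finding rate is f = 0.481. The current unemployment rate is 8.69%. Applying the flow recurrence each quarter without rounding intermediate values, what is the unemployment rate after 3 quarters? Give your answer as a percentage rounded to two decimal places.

Unemployment rate after three quarters ≈ 5.72%.

With a fixed labor force, u_{t+1} = u_t + s·(1−u_t) − f·u_t = u_t·(1−s−f) + s.
Here 1−s−f = 0.492 and s = 0.027.
u_1 = 0.086900 × 0.492 + 0.027 = 0.069755.
u_2 = 0.069755 × 0.492 + 0.027 = 0.061319.
u_3 = 0.061319 × 0.492 + 0.027 = 0.057169.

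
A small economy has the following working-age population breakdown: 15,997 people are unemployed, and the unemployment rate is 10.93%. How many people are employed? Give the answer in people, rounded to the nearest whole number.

About 130,362 are employed.

Labor force = U / u = 15,997 / 0.1093 ≈ 146,359.
Employed = labor force − unemployed = 146,359 − 15,997 = 130,362.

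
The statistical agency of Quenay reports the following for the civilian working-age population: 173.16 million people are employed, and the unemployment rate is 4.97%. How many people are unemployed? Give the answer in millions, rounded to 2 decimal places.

About 9.06 million are unemployed.

Let U be the number unemployed. The labor force is E + U, and U/(E+U) = 0.0497.
So U = 0.0497 × 173.16 / (1 − 0.0497) = 8.6061 / 0.9503 ≈ 9.06 million.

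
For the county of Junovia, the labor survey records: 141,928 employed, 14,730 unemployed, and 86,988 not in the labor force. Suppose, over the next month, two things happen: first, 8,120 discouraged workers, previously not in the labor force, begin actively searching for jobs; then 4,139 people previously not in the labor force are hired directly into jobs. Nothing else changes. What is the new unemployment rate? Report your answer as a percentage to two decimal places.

New unemployment rate ≈ 13.53%.

Initially, labor force = 141,928 + 14,730 = 156,658, so u = 14,730/156,658 = 9.40%.
After the first change, unemployed and labor force both rise by 8,120 → E = 141,928, U = 22,850, labor force = 164,778.
After the second change, employed and labor force both rise by 4,139; unemployed unchanged → E = 146,067, U = 22,850, labor force = 168,917.
New unemployment rate = 22,850 / 168,917 = 13.53%.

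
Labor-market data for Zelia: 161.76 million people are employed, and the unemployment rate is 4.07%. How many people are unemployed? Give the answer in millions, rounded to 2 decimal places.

About 6.86 million are unemployed.

Let U be the number unemployed. The labor force is E + U, and U/(E+U) = 0.0407.
So U = 0.0407 × 161.76 / (1 − 0.0407) = 6.5836 / 0.9593 ≈ 6.86 million.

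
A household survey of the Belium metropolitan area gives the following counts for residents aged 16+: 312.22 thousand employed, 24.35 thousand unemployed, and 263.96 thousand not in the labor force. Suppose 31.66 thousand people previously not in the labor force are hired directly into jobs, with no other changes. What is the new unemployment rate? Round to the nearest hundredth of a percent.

Initially, labor force = 312.22 + 24.35 = 336.57 thousand, so u = 24.35/336.57 = 7.23%.
After the change, employed and labor force both rise by 31.66; unemployed unchanged → E = 343.88, U = 24.35, labor force = 368.23 thousand.
New unemployment rate = 24.35 / 368.23 = 6.61%.

New unemployment rate ≈ 6.61%.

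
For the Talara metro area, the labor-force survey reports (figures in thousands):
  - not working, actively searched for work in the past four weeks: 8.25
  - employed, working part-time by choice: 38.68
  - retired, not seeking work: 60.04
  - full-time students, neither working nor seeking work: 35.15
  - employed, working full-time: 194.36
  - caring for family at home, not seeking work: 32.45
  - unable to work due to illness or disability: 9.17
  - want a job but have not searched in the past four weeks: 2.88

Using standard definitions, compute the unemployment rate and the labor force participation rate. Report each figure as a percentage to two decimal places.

Employed = 38.68 + 194.36 = 233.04 thousand.
Unemployed = 8.25 thousand.
Labor force = 233.04 + 8.25 = 241.29 thousand.
Not in labor force = 60.04 + 35.15 + 32.45 + 9.17 + 2.88 = 139.69 thousand (those not working and not actively searching are outside the labor force — including those who want a job but have given up searching).
Civilian working-age population = 241.29 + 139.69 = 380.98 thousand.
Unemployment rate = 8.25 / 241.29 = 3.42%.
Labor force participation rate = 241.29 / 380.98 = 63.33%.

Unemployment rate ≈ 3.42%; labor force participation rate ≈ 63.33%.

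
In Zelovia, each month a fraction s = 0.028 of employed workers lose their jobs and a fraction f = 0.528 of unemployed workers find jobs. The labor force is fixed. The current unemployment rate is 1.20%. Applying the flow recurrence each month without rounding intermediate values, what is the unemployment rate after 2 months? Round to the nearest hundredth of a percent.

With a fixed labor force, u_{t+1} = u_t + s·(1−u_t) − f·u_t = u_t·(1−s−f) + s.
Here 1−s−f = 0.444 and s = 0.028.
u_1 = 0.012000 × 0.444 + 0.028 = 0.033328.
u_2 = 0.033328 × 0.444 + 0.028 = 0.042798.

Unemployment rate after two months ≈ 4.28%.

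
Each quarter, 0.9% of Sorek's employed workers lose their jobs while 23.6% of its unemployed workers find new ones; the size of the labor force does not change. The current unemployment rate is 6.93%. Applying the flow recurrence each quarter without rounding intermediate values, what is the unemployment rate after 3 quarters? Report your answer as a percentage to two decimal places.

With a fixed labor force, u_{t+1} = u_t + s·(1−u_t) − f·u_t = u_t·(1−s−f) + s.
Here 1−s−f = 0.755 and s = 0.009.
u_1 = 0.069300 × 0.755 + 0.009 = 0.061322.
u_2 = 0.061322 × 0.755 + 0.009 = 0.055298.
u_3 = 0.055298 × 0.755 + 0.009 = 0.050750.

Unemployment rate after three quarters ≈ 5.07%.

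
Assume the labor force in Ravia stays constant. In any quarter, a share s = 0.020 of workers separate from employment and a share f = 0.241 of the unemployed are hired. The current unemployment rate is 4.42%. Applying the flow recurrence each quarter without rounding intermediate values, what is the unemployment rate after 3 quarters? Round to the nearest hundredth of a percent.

With a fixed labor force, u_{t+1} = u_t + s·(1−u_t) − f·u_t = u_t·(1−s−f) + s.
Here 1−s−f = 0.739 and s = 0.020.
u_1 = 0.044200 × 0.739 + 0.020 = 0.052664.
u_2 = 0.052664 × 0.739 + 0.020 = 0.058919.
u_3 = 0.058919 × 0.739 + 0.020 = 0.063541.

Unemployment rate after three quarters ≈ 6.35%.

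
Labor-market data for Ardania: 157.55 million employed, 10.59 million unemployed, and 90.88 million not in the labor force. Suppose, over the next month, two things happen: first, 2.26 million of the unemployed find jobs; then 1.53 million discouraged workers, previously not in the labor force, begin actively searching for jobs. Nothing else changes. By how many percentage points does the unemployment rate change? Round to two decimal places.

Initially, labor force = 157.55 + 10.59 = 168.14 million, so u = 10.59/168.14 = 6.30%.
After the first change, unemployed falls and employed rises by 2.26; labor force unchanged → E = 159.81, U = 8.33, labor force = 168.14 million.
After the second change, unemployed and labor force both rise by 1.53 → E = 159.81, U = 9.86, labor force = 169.67 million.
New unemployment rate = 9.86 / 169.67 = 5.81%.
Change = 5.81% − 6.30% = −0.49 percentage points.

The unemployment rate changes by −0.49 percentage points.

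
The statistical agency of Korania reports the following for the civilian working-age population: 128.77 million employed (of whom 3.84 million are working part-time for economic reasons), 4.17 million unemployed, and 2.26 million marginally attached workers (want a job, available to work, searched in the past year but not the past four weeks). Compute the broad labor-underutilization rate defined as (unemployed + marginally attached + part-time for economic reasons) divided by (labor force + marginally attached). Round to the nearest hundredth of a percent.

Labor force = 128.77 + 4.17 = 132.94 million.
Numerator = 4.17 + 2.26 + 3.84 = 10.27 million.
Denominator = 132.94 + 2.26 = 135.20 million.
Broad rate = 10.27 / 135.20 = 7.60%.

Broad underutilization rate ≈ 7.60%.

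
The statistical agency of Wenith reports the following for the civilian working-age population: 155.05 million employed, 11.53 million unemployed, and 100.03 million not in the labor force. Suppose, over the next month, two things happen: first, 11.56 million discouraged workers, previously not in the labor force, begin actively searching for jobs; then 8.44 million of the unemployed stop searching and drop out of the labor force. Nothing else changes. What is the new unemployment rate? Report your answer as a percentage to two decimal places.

New unemployment rate ≈ 8.63%.

Initially, labor force = 155.05 + 11.53 = 166.58 million, so u = 11.53/166.58 = 6.92%.
After the first change, unemployed and labor force both rise by 11.56 → E = 155.05, U = 23.09, labor force = 178.14 million.
After the second change, unemployed and labor force both fall by 8.44 → E = 155.05, U = 14.65, labor force = 169.70 million.
New unemployment rate = 14.65 / 169.70 = 8.63%.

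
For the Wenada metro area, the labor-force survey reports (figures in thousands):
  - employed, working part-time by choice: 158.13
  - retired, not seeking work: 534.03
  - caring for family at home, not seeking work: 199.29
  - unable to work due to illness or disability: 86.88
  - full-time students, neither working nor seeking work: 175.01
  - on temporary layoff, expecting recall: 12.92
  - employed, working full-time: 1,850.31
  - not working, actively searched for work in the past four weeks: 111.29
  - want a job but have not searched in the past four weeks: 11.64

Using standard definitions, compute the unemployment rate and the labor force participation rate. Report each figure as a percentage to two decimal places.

Employed = 158.13 + 1,850.31 = 2,008.44 thousand.
Unemployed = 12.92 + 111.29 = 124.21 thousand (jobless and actively searching, or on temporary layoff).
Labor force = 2,008.44 + 124.21 = 2,132.65 thousand.
Not in labor force = 534.03 + 199.29 + 86.88 + 175.01 + 11.64 = 1,006.85 thousand (those not working and not actively searching are outside the labor force — including those who want a job but have given up searching).
Civilian working-age population = 2,132.65 + 1,006.85 = 3,139.50 thousand.
Unemployment rate = 124.21 / 2,132.65 = 5.82%.
Labor force participation rate = 2,132.65 / 3,139.50 = 67.93%.

Unemployment rate ≈ 5.82%; labor force participation rate ≈ 67.93%.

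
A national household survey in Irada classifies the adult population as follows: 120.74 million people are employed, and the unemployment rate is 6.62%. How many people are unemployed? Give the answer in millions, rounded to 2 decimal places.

Let U be the number unemployed. The labor force is E + U, and U/(E+U) = 0.0662.
So U = 0.0662 × 120.74 / (1 − 0.0662) = 7.9930 / 0.9338 ≈ 8.56 million.

About 8.56 million are unemployed.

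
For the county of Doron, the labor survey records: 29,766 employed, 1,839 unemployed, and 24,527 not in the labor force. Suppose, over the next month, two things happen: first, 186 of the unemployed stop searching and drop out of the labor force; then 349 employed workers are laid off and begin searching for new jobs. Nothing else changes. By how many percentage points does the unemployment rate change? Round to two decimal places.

The unemployment rate changes by +0.55 percentage points.

Initially, labor force = 29,766 + 1,839 = 31,605, so u = 1,839/31,605 = 5.82%.
After the first change, unemployed and labor force both fall by 186 → E = 29,766, U = 1,653, labor force = 31,419.
After the second change, employed falls and unemployed rises by 349; labor force unchanged → E = 29,417, U = 2,002, labor force = 31,419.
New unemployment rate = 2,002 / 31,419 = 6.37%.
Change = 6.37% − 5.82% = +0.55 percentage points.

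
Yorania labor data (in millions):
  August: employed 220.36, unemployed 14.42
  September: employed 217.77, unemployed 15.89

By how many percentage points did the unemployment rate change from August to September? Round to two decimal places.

August: labor force = 220.36 + 14.42 = 234.78; u = 14.42/234.78 = 6.14%.
September: labor force = 217.77 + 15.89 = 233.66; u = 15.89/233.66 = 6.80%.
Change = 6.80% − 6.14% = +0.66 pp.

The unemployment rate changed by +0.66 percentage points.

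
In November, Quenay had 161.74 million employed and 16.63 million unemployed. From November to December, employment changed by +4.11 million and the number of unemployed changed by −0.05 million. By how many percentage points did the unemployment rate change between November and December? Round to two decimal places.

The unemployment rate changed by −0.23 percentage points.

November: labor force = 161.74 + 16.63 = 178.37; u = 16.63/178.37 = 9.32%.
December: labor force = 165.85 + 16.58 = 182.43; u = 16.58/182.43 = 9.09%.
Change = 9.09% − 9.32% = −0.23 pp.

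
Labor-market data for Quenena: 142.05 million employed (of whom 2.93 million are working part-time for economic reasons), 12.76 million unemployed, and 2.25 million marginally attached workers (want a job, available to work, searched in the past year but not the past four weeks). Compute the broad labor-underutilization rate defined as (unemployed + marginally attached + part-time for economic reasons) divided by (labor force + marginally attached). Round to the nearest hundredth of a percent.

Broad underutilization rate ≈ 11.42%.

Labor force = 142.05 + 12.76 = 154.81 million.
Numerator = 12.76 + 2.25 + 2.93 = 17.94 million.
Denominator = 154.81 + 2.25 = 157.06 million.
Broad rate = 17.94 / 157.06 = 11.42%.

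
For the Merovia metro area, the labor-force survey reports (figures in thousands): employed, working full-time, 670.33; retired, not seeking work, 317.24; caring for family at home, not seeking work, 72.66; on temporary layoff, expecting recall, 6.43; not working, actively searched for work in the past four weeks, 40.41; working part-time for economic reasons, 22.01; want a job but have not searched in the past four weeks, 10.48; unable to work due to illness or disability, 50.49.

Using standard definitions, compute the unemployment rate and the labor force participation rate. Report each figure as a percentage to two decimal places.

Unemployment rate ≈ 6.34%; labor force participation rate ≈ 62.11%.

Employed = 670.33 + 22.01 = 692.34 thousand (anyone who worked, including part-time for economic reasons, counts as employed).
Unemployed = 6.43 + 40.41 = 46.84 thousand (jobless and actively searching, or on temporary layoff).
Labor force = 692.34 + 46.84 = 739.18 thousand.
Not in labor force = 317.24 + 72.66 + 10.48 + 50.49 = 450.87 thousand (those not working and not actively searching are outside the labor force — including those who want a job but have given up searching).
Civilian working-age population = 739.18 + 450.87 = 1,190.05 thousand.
Unemployment rate = 46.84 / 739.18 = 6.34%.
Labor force participation rate = 739.18 / 1,190.05 = 62.11%.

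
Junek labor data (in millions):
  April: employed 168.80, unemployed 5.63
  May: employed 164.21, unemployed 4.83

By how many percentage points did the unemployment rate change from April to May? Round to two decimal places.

April: labor force = 168.80 + 5.63 = 174.43; u = 5.63/174.43 = 3.23%.
May: labor force = 164.21 + 4.83 = 169.04; u = 4.83/169.04 = 2.86%.
Change = 2.86% − 3.23% = −0.37 pp.

The unemployment rate changed by −0.37 percentage points.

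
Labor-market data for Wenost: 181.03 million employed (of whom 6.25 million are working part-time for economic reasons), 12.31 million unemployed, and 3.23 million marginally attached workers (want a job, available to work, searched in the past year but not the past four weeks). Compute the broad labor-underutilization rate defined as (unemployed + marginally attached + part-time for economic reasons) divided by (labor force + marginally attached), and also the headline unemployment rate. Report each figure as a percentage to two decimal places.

Broad underutilization rate ≈ 11.09%; headline unemployment rate ≈ 6.37%.

Labor force = 181.03 + 12.31 = 193.34 million.
Numerator = 12.31 + 3.23 + 6.25 = 21.79 million.
Denominator = 193.34 + 3.23 = 196.57 million.
Broad rate = 21.79 / 196.57 = 11.09%.
Headline unemployment rate = 12.31 / 193.34 = 6.37%.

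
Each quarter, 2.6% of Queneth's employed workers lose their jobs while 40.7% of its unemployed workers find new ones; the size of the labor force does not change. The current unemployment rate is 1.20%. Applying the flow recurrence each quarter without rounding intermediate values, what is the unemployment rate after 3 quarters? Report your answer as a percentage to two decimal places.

Unemployment rate after three quarters ≈ 5.13%.

With a fixed labor force, u_{t+1} = u_t + s·(1−u_t) − f·u_t = u_t·(1−s−f) + s.
Here 1−s−f = 0.567 and s = 0.026.
u_1 = 0.012000 × 0.567 + 0.026 = 0.032804.
u_2 = 0.032804 × 0.567 + 0.026 = 0.044600.
u_3 = 0.044600 × 0.567 + 0.026 = 0.051288.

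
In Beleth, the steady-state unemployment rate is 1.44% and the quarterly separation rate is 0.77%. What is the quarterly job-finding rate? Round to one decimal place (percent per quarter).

Job-finding rate ≈ 52.7% per quarter.

From u* = s/(s+f): f = s·(1−u)/u.
f = 0.77 × (1 − 0.0144) / 0.0144 = 0.7589 / 0.0144 ≈ 52.7% per quarter.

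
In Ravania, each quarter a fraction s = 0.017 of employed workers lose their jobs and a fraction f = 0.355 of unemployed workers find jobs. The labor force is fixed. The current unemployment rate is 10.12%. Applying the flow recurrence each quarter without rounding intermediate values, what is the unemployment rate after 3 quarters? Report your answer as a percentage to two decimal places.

With a fixed labor force, u_{t+1} = u_t + s·(1−u_t) − f·u_t = u_t·(1−s−f) + s.
Here 1−s−f = 0.628 and s = 0.017.
u_1 = 0.101200 × 0.628 + 0.017 = 0.080554.
u_2 = 0.080554 × 0.628 + 0.017 = 0.067588.
u_3 = 0.067588 × 0.628 + 0.017 = 0.059445.

Unemployment rate after three quarters ≈ 5.94%.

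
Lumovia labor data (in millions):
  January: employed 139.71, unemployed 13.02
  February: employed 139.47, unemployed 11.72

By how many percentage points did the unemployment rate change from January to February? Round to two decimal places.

January: labor force = 139.71 + 13.02 = 152.73; u = 13.02/152.73 = 8.52%.
February: labor force = 139.47 + 11.72 = 151.19; u = 11.72/151.19 = 7.75%.
Change = 7.75% − 8.52% = −0.77 pp.

The unemployment rate changed by −0.77 percentage points.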